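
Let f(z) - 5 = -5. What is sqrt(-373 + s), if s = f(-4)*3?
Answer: I*sqrt(373) ≈ 19.313*I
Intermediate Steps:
f(z) = 0 (f(z) = 5 - 5 = 0)
s = 0 (s = 0*3 = 0)
sqrt(-373 + s) = sqrt(-373 + 0) = sqrt(-373) = I*sqrt(373)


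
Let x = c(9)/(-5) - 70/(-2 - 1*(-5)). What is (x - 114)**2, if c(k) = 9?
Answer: 4355569/225 ≈ 19358.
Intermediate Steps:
x = -377/15 (x = 9/(-5) - 70/(-2 - 1*(-5)) = 9*(-1/5) - 70/(-2 + 5) = -9/5 - 70/3 = -377/15 ≈ -25.133)
(x - 114)**2 = (-377/15 - 114)**2 = (-2087/15)**2 = 4355569/225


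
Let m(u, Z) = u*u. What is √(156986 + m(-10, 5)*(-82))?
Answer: √148786 ≈ 385.73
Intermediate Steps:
m(u, Z) = u²
√(156986 + m(-10, 5)*(-82)) = √(156986 + (-10)²*(-82)) = √(156986 + 100*(-82)) = √(156986 - 8200) = √148786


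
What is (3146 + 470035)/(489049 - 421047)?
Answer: 473181/68002 ≈ 6.9583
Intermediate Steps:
(3146 + 470035)/(489049 - 421047) = 473181/68002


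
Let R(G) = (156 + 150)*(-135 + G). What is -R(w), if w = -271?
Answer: 124236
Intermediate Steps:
R(G) = -41310 + 306*G (R(G) = 306*(-135 + G) = -41310 + 306*G)
-R(w) = -(-41310 + 306*(-271)) = -(-41310 - 82926) = -1*(-124236) = 124236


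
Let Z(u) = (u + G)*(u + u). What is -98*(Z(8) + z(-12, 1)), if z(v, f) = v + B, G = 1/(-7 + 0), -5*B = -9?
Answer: -56602/5 ≈ -11320.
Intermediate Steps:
B = 9/5 (B = -⅕*(-9) = 9/5 ≈ 1.8000)
G = -⅐ (G = 1/(-7) = -⅐ ≈ -0.14286)
z(v, f) = 9/5 + v (z(v, f) = v + 9/5 = 9/5 + v)
Z(u) = 2*u*(-⅐ + u) (Z(u) = (u - ⅐)*(u + u) = (-⅐ + u)*(2*u) = 2*u*(-⅐ + u))
-98*(Z(8) + z(-12, 1)) = -98*((2/7)*8*(-1 + 7*8) + (9/5 - 12)) = -98*((2/7)*8*(-1 + 56) - 51/5) = -98*((2/7)*8*55 - 51/5) = -98*(880/7 - 51/5) = -98*4043/35 = -56602/5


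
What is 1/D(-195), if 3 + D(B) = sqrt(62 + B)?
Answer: -3/142 - I*sqrt(133)/142 ≈ -0.021127 - 0.081215*I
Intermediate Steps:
D(B) = -3 + sqrt(62 + B)
1/D(-195) = 1/(-3 + sqrt(62 - 195)) = 1/(-3 + sqrt(-133)) = 1/(-3 + I*sqrt(133))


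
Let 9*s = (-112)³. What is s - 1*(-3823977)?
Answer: 33010865/9 ≈ 3.6679e+6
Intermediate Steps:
s = -1404928/9 (s = (⅑)*(-112)³ = (⅑)*(-1404928) = -1404928/9 ≈ -1.5610e+5)
s - 1*(-3823977) = -1404928/9 - 1*(-3823977) = -1404928/9 + 3823977 = 33010865/9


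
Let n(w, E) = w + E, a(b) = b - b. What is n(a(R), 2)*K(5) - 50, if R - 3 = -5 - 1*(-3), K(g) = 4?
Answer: -42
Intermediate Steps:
R = 1 (R = 3 + (-5 - 1*(-3)) = 3 + (-5 + 3) = 3 - 2 = 1)
a(b) = 0
n(w, E) = E + w
n(a(R), 2)*K(5) - 50 = (2 + 0)*4 - 50 = 2*4 - 50 = 8 - 50 = -42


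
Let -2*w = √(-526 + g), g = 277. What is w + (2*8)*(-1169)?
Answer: -18704 - I*√249/2 ≈ -18704.0 - 7.8899*I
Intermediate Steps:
w = -I*√249/2 (w = -√(-526 + 277)/2 = -I*√249/2 ≈ -7.8899*I)
w + (2*8)*(-1169) = -I*√249/2 + (2*8)*(-1169) = -I*√249/2 + 16*(-1169) = -I*√249/2 - 18704 = -18704 - I*√249/2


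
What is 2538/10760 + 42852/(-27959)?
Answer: -195063789/150419420 ≈ -1.2968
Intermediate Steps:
2538/10760 + 42852/(-27959) = 2538*(1/10760) + 42852*(-1/27959) = 1269/5380 - 42852/27959 = -195063789/150419420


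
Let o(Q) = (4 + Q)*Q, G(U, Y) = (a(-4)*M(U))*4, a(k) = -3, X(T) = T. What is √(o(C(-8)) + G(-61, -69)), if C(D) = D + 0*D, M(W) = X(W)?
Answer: 2*√191 ≈ 27.641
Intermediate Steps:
M(W) = W
G(U, Y) = -12*U (G(U, Y) = -3*U*4 = -12*U)
C(D) = D (C(D) = D + 0 = D)
o(Q) = Q*(4 + Q)
√(o(C(-8)) + G(-61, -69)) = √(-8*(4 - 8) - 12*(-61)) = √(-8*(-4) + 732) = √(32 + 732) = √764 = 2*√191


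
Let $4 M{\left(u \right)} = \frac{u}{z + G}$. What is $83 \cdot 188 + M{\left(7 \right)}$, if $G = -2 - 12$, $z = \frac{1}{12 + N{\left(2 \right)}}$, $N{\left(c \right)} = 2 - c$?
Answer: $\frac{2605847}{167} \approx 15604.0$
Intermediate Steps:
$z = \frac{1}{12}$ ($z = \frac{1}{12 + \left(2 - 2\right)} = \frac{1}{12 + 0} = \frac{1}{12} \approx 0.083333$)
$G = -14$ ($G = -2 - 12 = -14$)
$M{\left(u \right)} = - \frac{3 u}{167}$ ($M{\left(u \right)} = \frac{\frac{1}{\frac{1}{12} - 14} u}{4} = \frac{\frac{1}{- \frac{167}{12}} u}{4} = \frac{\left(- \frac{12}{167}\right) u}{4} = - \frac{3 u}{167}$)
$83 \cdot 188 + M{\left(7 \right)} = 83 \cdot 188 - \frac{21}{167} = 15604 - \frac{21}{167} = \frac{2605847}{167}$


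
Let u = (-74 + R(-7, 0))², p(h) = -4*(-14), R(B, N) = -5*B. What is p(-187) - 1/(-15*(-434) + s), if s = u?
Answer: 449735/8031 ≈ 56.000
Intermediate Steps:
p(h) = 56
u = 1521 (u = (-74 - 5*(-7))² = (-74 + 35)² = (-39)² = 1521)
s = 1521
p(-187) - 1/(-15*(-434) + s) = 56 - 1/(-15*(-434) + 1521) = 56 - 1/(6510 + 1521) = 56 - 1/8031 = 449735/8031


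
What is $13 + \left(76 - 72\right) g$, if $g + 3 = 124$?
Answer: $497$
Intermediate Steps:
$g = 121$ ($g = -3 + 124 = 121$)
$13 + \left(76 - 72\right) g = 13 + \left(76 - 72\right) 121 = 13 + 4 \cdot 121 = 13 + 484 = 497$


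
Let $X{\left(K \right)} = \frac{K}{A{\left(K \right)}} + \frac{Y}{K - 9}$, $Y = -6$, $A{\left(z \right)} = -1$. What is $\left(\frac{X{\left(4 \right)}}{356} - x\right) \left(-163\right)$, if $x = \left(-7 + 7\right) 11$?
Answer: $\frac{1141}{890} \approx 1.282$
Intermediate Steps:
$X{\left(K \right)} = - K - \frac{6}{-9 + K}$ ($X{\left(K \right)} = \frac{K}{-1} - \frac{6}{K - 9} = K \left(-1\right) - \frac{6}{-9 + K} = - K - \frac{6}{-9 + K}$)
$x = 0$ ($x = 0 \cdot 11 = 0$)
$\left(\frac{X{\left(4 \right)}}{356} - x\right) \left(-163\right) = \left(\frac{\frac{1}{-9 + 4} \left(-6 - 4^{2} + 9 \cdot 4\right)}{356} - 0\right) \left(-163\right) = \left(\frac{-6 - 16 + 36}{-5} \cdot \frac{1}{356} + 0\right) \left(-163\right) = \left(- \frac{-6 - 16 + 36}{5} \cdot \frac{1}{356} + 0\right) \left(-163\right) = \left(\left(- \frac{1}{5}\right) 14 \cdot \frac{1}{356} + 0\right) \left(-163\right) = \left(\left(- \frac{14}{5}\right) \frac{1}{356} + 0\right) \left(-163\right) = \left(- \frac{7}{890} + 0\right) \left(-163\right) = \left(- \frac{7}{890}\right) \left(-163\right) = \frac{1141}{890}$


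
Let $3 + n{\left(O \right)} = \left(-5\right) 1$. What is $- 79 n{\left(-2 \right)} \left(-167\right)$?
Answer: $-105544$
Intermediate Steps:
$n{\left(O \right)} = -8$ ($n{\left(O \right)} = -3 - 5 = -8$)
$- 79 n{\left(-2 \right)} \left(-167\right) = \left(-79\right) \left(-8\right) \left(-167\right) = 632 \left(-167\right) = -105544$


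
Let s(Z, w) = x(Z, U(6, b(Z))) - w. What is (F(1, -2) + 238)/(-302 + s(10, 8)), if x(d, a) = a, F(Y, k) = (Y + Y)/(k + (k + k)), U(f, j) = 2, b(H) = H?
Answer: -713/924 ≈ -0.77164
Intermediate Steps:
F(Y, k) = 2*Y/(3*k) (F(Y, k) = (2*Y)/(k + 2*k) = (2*Y)/((3*k)) = (2*Y)*(1/(3*k)) = 2*Y/(3*k))
s(Z, w) = 2 - w
(F(1, -2) + 238)/(-302 + s(10, 8)) = ((2/3)*1/(-2) + 238)/(-302 + (2 - 1*8)) = ((2/3)*1*(-1/2) + 238)/(-302 + (2 - 8)) = (-1/3 + 238)/(-302 - 6) = (713/3)/(-308) = (713/3)*(-1/308) = -713/924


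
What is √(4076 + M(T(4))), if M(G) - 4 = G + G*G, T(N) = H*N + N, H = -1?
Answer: 4*√255 ≈ 63.875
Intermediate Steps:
T(N) = 0 (T(N) = -N + N = 0)
M(G) = 4 + G + G² (M(G) = 4 + (G + G*G) = 4 + (G + G²) = 4 + G + G²)
√(4076 + M(T(4))) = √(4076 + (4 + 0 + 0²)) = √(4076 + (4 + 0 + 0)) = √(4076 + 4) = √4080 = 4*√255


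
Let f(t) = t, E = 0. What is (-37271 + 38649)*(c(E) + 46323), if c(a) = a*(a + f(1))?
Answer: 63833094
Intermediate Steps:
c(a) = a*(1 + a) (c(a) = a*(a + 1) = a*(1 + a))
(-37271 + 38649)*(c(E) + 46323) = (-37271 + 38649)*(0*(1 + 0) + 46323) = 1378*(0*1 + 46323) = 1378*(0 + 46323) = 1378*46323 = 63833094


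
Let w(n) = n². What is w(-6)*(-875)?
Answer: -31500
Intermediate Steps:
w(-6)*(-875) = (-6)²*(-875) = 36*(-875) = -31500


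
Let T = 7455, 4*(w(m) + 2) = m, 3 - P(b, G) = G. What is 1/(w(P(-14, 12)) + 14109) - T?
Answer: -420603641/56419 ≈ -7455.0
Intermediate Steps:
P(b, G) = 3 - G
w(m) = -2 + m/4
1/(w(P(-14, 12)) + 14109) - T = 1/((-2 + (3 - 1*12)/4) + 14109) - 1*7455 = 1/((-2 + (3 - 12)/4) + 14109) - 7455 = 1/((-2 + (¼)*(-9)) + 14109) - 7455 = 1/((-2 - 9/4) + 14109) - 7455 = 1/(-17/4 + 14109) - 7455 = 1/(56419/4) - 7455 = 4/56419 - 7455 = -420603641/56419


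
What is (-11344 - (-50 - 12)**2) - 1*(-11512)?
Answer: -3676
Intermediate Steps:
(-11344 - (-50 - 12)**2) - 1*(-11512) = (-11344 - 1*(-62)**2) + 11512 = (-11344 - 1*3844) + 11512 = (-11344 - 3844) + 11512 = -15188 + 11512 = -3676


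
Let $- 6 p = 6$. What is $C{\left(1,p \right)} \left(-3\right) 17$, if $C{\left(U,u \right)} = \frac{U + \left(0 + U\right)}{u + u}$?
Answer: $51$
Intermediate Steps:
$p = -1$ ($p = \left(- \frac{1}{6}\right) 6 = -1$)
$C{\left(U,u \right)} = \frac{U}{u}$ ($C{\left(U,u \right)} = \frac{U + U}{2 u} = 2 U \frac{1}{2 u} = \frac{U}{u}$)
$C{\left(1,p \right)} \left(-3\right) 17 = 1 \frac{1}{-1} \left(-3\right) 17 = 1 \left(-1\right) \left(-3\right) 17 = \left(-1\right) \left(-3\right) 17 = 3 \cdot 17 = 51$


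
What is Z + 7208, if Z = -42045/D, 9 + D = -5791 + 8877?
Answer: 22136971/3077 ≈ 7194.3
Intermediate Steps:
D = 3077 (D = -9 + (-5791 + 8877) = -9 + 3086 = 3077)
Z = -42045/3077 ≈ -13.664
Z + 7208 = -42045/3077 + 7208 = 22136971/3077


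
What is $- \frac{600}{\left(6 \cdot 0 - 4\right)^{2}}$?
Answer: $- \frac{75}{2} \approx -37.5$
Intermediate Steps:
$- \frac{600}{\left(6 \cdot 0 - 4\right)^{2}} = - \frac{600}{\left(0 - 4\right)^{2}} = - \frac{600}{\left(-4\right)^{2}} = - \frac{600}{16} = \left(-600\right) \frac{1}{16} = - \frac{75}{2}$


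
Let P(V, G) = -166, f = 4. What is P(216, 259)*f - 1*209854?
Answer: -210518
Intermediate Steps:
P(216, 259)*f - 1*209854 = -166*4 - 1*209854 = -664 - 209854 = -210518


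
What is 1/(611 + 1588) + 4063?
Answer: 8934538/2199 ≈ 4063.0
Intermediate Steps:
1/(611 + 1588) + 4063 = 1/2199 + 4063 = 8934538/2199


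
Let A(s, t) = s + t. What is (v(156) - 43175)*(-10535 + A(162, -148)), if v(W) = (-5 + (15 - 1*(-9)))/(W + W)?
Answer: 47241327567/104 ≈ 4.5424e+8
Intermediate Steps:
v(W) = 19/(2*W) (v(W) = (-5 + (15 + 9))/((2*W)) = (-5 + 24)*(1/(2*W)) = 19*(1/(2*W)) = 19/(2*W))
(v(156) - 43175)*(-10535 + A(162, -148)) = ((19/2)/156 - 43175)*(-10535 + (162 - 148)) = ((19/2)*(1/156) - 43175)*(-10535 + 14) = (19/312 - 43175)*(-10521) = -13470581/312*(-10521) = 47241327567/104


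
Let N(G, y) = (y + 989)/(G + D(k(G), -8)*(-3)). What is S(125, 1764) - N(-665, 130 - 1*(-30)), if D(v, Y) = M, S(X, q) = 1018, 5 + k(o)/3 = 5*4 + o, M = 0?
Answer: 678119/665 ≈ 1019.7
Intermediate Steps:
k(o) = 45 + 3*o (k(o) = -15 + 3*(5*4 + o) = -15 + 3*(20 + o) = -15 + (60 + 3*o) = 45 + 3*o)
D(v, Y) = 0
N(G, y) = (989 + y)/G (N(G, y) = (y + 989)/(G + 0*(-3)) = (989 + y)/(G + 0) = (989 + y)/G)
S(125, 1764) - N(-665, 130 - 1*(-30)) = 1018 - (989 + (130 - 1*(-30)))/(-665) = 1018 - (-1)*(989 + (130 + 30))/665 = 1018 - (-1)*(989 + 160)/665 = 1018 - (-1)*1149/665 = 1018 - 1*(-1149/665) = 1018 + 1149/665 = 678119/665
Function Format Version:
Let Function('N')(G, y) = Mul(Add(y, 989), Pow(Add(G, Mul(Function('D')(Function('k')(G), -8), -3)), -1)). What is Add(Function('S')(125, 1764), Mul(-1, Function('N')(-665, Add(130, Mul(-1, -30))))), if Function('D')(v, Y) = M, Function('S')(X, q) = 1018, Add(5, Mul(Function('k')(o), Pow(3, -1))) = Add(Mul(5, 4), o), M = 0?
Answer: Rational(678119, 665) ≈ 1019.7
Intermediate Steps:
Function('k')(o) = Add(45, Mul(3, o)) (Function('k')(o) = Add(-15, Mul(3, Add(Mul(5, 4), o))) = Add(-15, Mul(3, Add(20, o))) = Add(-15, Add(60, Mul(3, o))) = Add(45, Mul(3, o)))
Function('D')(v, Y) = 0
Function('N')(G, y) = Mul(Pow(G, -1), Add(989, y)) (Function('N')(G, y) = Mul(Add(y, 989), Pow(Add(G, Mul(0, -3)), -1)) = Mul(Add(989, y), Pow(Add(G, 0), -1)) = Mul(Add(989, y), Pow(G, -1)) = Mul(Pow(G, -1), Add(989, y)))
Add(Function('S')(125, 1764), Mul(-1, Function('N')(-665, Add(130, Mul(-1, -30))))) = Add(1018, Mul(-1, Mul(Pow(-665, -1), Add(989, Add(130, Mul(-1, -30)))))) = Add(1018, Mul(-1, Mul(Rational(-1, 665), Add(989, Add(130, 30))))) = Add(1018, Mul(-1, Mul(Rational(-1, 665), Add(989, 160)))) = Add(1018, Mul(-1, Mul(Rational(-1, 665), 1149))) = Add(1018, Mul(-1, Rational(-1149, 665))) = Add(1018, Rational(1149, 665)) = Rational(678119, 665)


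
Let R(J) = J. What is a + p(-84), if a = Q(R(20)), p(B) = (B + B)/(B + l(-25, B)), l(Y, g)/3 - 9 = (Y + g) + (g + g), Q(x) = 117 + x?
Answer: 5076/37 ≈ 137.19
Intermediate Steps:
l(Y, g) = 27 + 3*Y + 9*g (l(Y, g) = 27 + 3*((Y + g) + (g + g)) = 27 + 3*((Y + g) + 2*g) = 27 + 3*(Y + 3*g) = 27 + (3*Y + 9*g) = 27 + 3*Y + 9*g)
p(B) = 2*B/(-48 + 10*B) (p(B) = (B + B)/(B + (27 + 3*(-25) + 9*B)) = (2*B)/(B + (27 - 75 + 9*B)) = (2*B)/(B + (-48 + 9*B)) = (2*B)/(-48 + 10*B) = 2*B/(-48 + 10*B))
a = 137 (a = 117 + 20 = 137)
a + p(-84) = 137 - 84/(-24 + 5*(-84)) = 137 - 84/(-24 - 420) = 137 - 84/(-444) = 137 - 84*(-1/444) = 137 + 7/37 = 5076/37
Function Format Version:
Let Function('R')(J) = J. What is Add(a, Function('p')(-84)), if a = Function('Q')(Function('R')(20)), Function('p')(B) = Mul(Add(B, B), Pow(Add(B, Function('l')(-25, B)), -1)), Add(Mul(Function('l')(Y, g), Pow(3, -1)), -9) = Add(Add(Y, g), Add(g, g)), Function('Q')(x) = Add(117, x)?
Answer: Rational(5076, 37) ≈ 137.19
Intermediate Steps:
Function('l')(Y, g) = Add(27, Mul(3, Y), Mul(9, g)) (Function('l')(Y, g) = Add(27, Mul(3, Add(Add(Y, g), Add(g, g)))) = Add(27, Mul(3, Add(Add(Y, g), Mul(2, g)))) = Add(27, Mul(3, Add(Y, Mul(3, g)))) = Add(27, Add(Mul(3, Y), Mul(9, g))) = Add(27, Mul(3, Y), Mul(9, g)))
Function('p')(B) = Mul(2, B, Pow(Add(-48, Mul(10, B)), -1)) (Function('p')(B) = Mul(Add(B, B), Pow(Add(B, Add(27, Mul(3, -25), Mul(9, B))), -1)) = Mul(Mul(2, B), Pow(Add(B, Add(27, -75, Mul(9, B))), -1)) = Mul(Mul(2, B), Pow(Add(B, Add(-48, Mul(9, B))), -1)) = Mul(Mul(2, B), Pow(Add(-48, Mul(10, B)), -1)) = Mul(2, B, Pow(Add(-48, Mul(10, B)), -1)))
a = 137 (a = Add(117, 20) = 137)
Add(a, Function('p')(-84)) = Add(137, Mul(-84, Pow(Add(-24, Mul(5, -84)), -1))) = Add(137, Mul(-84, Pow(Add(-24, -420), -1))) = Add(137, Mul(-84, Pow(-444, -1))) = Add(137, Mul(-84, Rational(-1, 444))) = Add(137, Rational(7, 37)) = Rational(5076, 37)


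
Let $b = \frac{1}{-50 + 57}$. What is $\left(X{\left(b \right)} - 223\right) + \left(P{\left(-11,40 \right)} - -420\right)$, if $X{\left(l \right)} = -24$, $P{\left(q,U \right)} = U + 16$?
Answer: $229$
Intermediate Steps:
$P{\left(q,U \right)} = 16 + U$
$b = \frac{1}{7} \approx 0.14286$
$\left(X{\left(b \right)} - 223\right) + \left(P{\left(-11,40 \right)} - -420\right) = \left(-24 - 223\right) + \left(\left(16 + 40\right) - -420\right) = -247 + \left(56 + 420\right) = -247 + 476 = 229$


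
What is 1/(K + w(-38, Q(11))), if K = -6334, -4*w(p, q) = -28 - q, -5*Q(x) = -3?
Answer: -20/126537 ≈ -0.00015806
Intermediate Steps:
Q(x) = 3/5 (Q(x) = -1/5*(-3) = 3/5)
w(p, q) = 7 + q/4 (w(p, q) = -(-28 - q)/4 = 7 + q/4)
1/(K + w(-38, Q(11))) = 1/(-6334 + (7 + (1/4)*(3/5))) = 1/(-6334 + (7 + 3/20)) = 1/(-6334 + 143/20) = 1/(-126537/20) = -20/126537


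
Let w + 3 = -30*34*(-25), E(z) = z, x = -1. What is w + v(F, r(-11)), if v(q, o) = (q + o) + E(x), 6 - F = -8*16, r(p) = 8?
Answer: 25638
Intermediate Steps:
F = 134 (F = 6 - (-8)*16 = 6 - 1*(-128) = 6 + 128 = 134)
v(q, o) = -1 + o + q (v(q, o) = (q + o) - 1 = (o + q) - 1 = -1 + o + q)
w = 25497 (w = -3 - 30*34*(-25) = -3 - 1020*(-25) = -3 + 25500 = 25497)
w + v(F, r(-11)) = 25497 + (-1 + 8 + 134) = 25497 + 141 = 25638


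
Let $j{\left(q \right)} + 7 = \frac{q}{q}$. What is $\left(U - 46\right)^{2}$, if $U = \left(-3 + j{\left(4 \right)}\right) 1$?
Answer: $3025$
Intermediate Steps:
$j{\left(q \right)} = -6$ ($j{\left(q \right)} = -7 + \frac{q}{q} = -7 + 1 = -6$)
$U = -9$ ($U = \left(-3 - 6\right) 1 = \left(-9\right) 1 = -9$)
$\left(U - 46\right)^{2} = \left(-9 - 46\right)^{2} = \left(-55\right)^{2} = 3025$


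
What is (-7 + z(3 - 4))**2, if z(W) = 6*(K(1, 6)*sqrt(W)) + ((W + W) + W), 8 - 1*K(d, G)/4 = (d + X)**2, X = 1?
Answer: -9116 - 1920*I ≈ -9116.0 - 1920.0*I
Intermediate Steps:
K(d, G) = 32 - 4*(1 + d)**2 (K(d, G) = 32 - 4*(d + 1)**2 = 32 - 4*(1 + d)**2)
z(W) = 3*W + 96*sqrt(W) (z(W) = 6*((32 - 4*(1 + 1)**2)*sqrt(W)) + ((W + W) + W) = 6*((32 - 4*2**2)*sqrt(W)) + (2*W + W) = 6*((32 - 4*4)*sqrt(W)) + 3*W = 6*((32 - 16)*sqrt(W)) + 3*W = 6*(16*sqrt(W)) + 3*W = 96*sqrt(W) + 3*W = 3*W + 96*sqrt(W))
(-7 + z(3 - 4))**2 = (-7 + (3*(3 - 4) + 96*sqrt(3 - 4)))**2 = (-7 + (3*(-1) + 96*sqrt(-1)))**2 = (-7 + (-3 + 96*I))**2 = (-10 + 96*I)**2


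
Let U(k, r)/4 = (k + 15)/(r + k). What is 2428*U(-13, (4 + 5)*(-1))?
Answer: -9712/11 ≈ -882.91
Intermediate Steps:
U(k, r) = 4*(15 + k)/(k + r) (U(k, r) = 4*((k + 15)/(r + k)) = 4*((15 + k)/(k + r)) = 4*(15 + k)/(k + r))
2428*U(-13, (4 + 5)*(-1)) = 2428*(4*(15 - 13)/(-13 + (4 + 5)*(-1))) = 2428*(4*2/(-13 + 9*(-1))) = 2428*(4*2/(-13 - 9)) = 2428*(4*2/(-22)) = 2428*(4*(-1/22)*2) = 2428*(-4/11) = -9712/11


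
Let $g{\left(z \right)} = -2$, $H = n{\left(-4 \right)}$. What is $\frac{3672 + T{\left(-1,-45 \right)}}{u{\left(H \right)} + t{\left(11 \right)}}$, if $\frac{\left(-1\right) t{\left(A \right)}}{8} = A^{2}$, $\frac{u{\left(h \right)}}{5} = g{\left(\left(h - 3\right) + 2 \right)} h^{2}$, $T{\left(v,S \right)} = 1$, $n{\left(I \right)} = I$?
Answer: $- \frac{3673}{1128} \approx -3.2562$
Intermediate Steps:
$H = -4$
$u{\left(h \right)} = - 10 h^{2}$ ($u{\left(h \right)} = 5 \left(- 2 h^{2}\right) = - 10 h^{2}$)
$t{\left(A \right)} = - 8 A^{2}$
$\frac{3672 + T{\left(-1,-45 \right)}}{u{\left(H \right)} + t{\left(11 \right)}} = \frac{3672 + 1}{- 10 \left(-4\right)^{2} - 8 \cdot 11^{2}} = \frac{3673}{\left(-10\right) 16 - 968} = \frac{3673}{-160 - 968} = \frac{3673}{-1128} = 3673 \left(- \frac{1}{1128}\right) = - \frac{3673}{1128}$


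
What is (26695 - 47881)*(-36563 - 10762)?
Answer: 1002627450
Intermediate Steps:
(26695 - 47881)*(-36563 - 10762) = -21186*(-47325) = 1002627450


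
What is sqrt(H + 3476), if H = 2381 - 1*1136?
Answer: sqrt(4721) ≈ 68.709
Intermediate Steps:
H = 1245 (H = 2381 - 1136 = 1245)
sqrt(H + 3476) = sqrt(1245 + 3476) = sqrt(4721)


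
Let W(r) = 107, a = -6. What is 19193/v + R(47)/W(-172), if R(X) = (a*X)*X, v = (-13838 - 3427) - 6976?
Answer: -323343865/2593787 ≈ -124.66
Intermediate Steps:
v = -24241 (v = -17265 - 6976 = -24241)
R(X) = -6*X² (R(X) = (-6*X)*X = -6*X²)
19193/v + R(47)/W(-172) = 19193/(-24241) - 6*47²/107 = 19193*(-1/24241) - 6*2209*(1/107) = -19193/24241 - 13254*1/107 = -19193/24241 - 13254/107 = -323343865/2593787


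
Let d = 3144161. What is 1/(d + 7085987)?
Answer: 1/10230148 ≈ 9.7750e-8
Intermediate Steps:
1/(d + 7085987) = 1/(3144161 + 7085987) = 1/10230148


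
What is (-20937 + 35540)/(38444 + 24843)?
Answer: 14603/63287 ≈ 0.23074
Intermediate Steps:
(-20937 + 35540)/(38444 + 24843) = 14603/63287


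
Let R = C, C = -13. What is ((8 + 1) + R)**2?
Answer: 16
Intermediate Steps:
R = -13
((8 + 1) + R)**2 = ((8 + 1) - 13)**2 = (9 - 13)**2 = (-4)**2 = 16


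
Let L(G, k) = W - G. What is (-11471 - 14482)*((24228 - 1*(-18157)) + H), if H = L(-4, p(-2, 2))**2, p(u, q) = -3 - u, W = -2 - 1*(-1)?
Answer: -1100251482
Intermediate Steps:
W = -1 (W = -2 + 1 = -1)
L(G, k) = -1 - G
H = 9 (H = (-1 - 1*(-4))**2 = (-1 + 4)**2 = 3**2 = 9)
(-11471 - 14482)*((24228 - 1*(-18157)) + H) = (-11471 - 14482)*((24228 - 1*(-18157)) + 9) = -25953*((24228 + 18157) + 9) = -25953*(42385 + 9) = -25953*42394 = -1100251482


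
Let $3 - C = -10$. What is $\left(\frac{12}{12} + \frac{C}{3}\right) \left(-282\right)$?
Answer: $-1504$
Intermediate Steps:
$C = 13$ ($C = 3 - -10 = 3 + 10 = 13$)
$\left(\frac{12}{12} + \frac{C}{3}\right) \left(-282\right) = \left(\frac{12}{12} + \frac{13}{3}\right) \left(-282\right) = \left(12 \cdot \frac{1}{12} + 13 \cdot \frac{1}{3}\right) \left(-282\right) = \left(1 + \frac{13}{3}\right) \left(-282\right) = \frac{16}{3} \left(-282\right) = -1504$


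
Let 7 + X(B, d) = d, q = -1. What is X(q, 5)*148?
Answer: -296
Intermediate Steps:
X(B, d) = -7 + d
X(q, 5)*148 = (-7 + 5)*148 = -2*148 = -296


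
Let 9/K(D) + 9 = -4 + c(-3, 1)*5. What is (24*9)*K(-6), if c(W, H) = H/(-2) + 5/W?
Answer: -11664/143 ≈ -81.566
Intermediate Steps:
c(W, H) = 5/W - H/2 (c(W, H) = H*(-½) + 5/W = -H/2 + 5/W = 5/W - H/2)
K(D) = -54/143 (K(D) = 9/(-9 + (-4 + (5/(-3) - ½*1)*5)) = 9/(-9 + (-4 + (5*(-⅓) - ½)*5)) = 9/(-9 + (-4 + (-5/3 - ½)*5)) = 9/(-9 + (-4 - 13/6*5)) = 9/(-9 + (-4 - 65/6)) = 9/(-9 - 89/6) = 9/(-143/6) = 9*(-6/143) = -54/143)
(24*9)*K(-6) = (24*9)*(-54/143) = 216*(-54/143) = -11664/143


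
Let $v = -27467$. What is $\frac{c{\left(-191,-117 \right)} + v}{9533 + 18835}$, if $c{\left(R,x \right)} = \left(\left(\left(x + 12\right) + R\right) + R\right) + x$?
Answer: $- \frac{3119}{3152} \approx -0.98953$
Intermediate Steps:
$c{\left(R,x \right)} = 12 + 2 R + 2 x$ ($c{\left(R,x \right)} = \left(\left(\left(12 + x\right) + R\right) + R\right) + x = \left(\left(12 + R + x\right) + R\right) + x = \left(12 + x + 2 R\right) + x = 12 + 2 R + 2 x$)
$\frac{c{\left(-191,-117 \right)} + v}{9533 + 18835} = \frac{\left(12 + 2 \left(-191\right) + 2 \left(-117\right)\right) - 27467}{9533 + 18835} = \frac{\left(12 - 382 - 234\right) - 27467}{28368} = \left(-604 - 27467\right) \frac{1}{28368} = \left(-28071\right) \frac{1}{28368} = - \frac{3119}{3152}$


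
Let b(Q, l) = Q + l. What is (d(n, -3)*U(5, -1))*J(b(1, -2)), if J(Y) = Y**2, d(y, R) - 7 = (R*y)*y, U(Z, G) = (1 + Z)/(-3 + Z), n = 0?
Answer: 21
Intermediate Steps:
U(Z, G) = (1 + Z)/(-3 + Z)
d(y, R) = 7 + R*y**2 (d(y, R) = 7 + (R*y)*y = 7 + R*y**2)
(d(n, -3)*U(5, -1))*J(b(1, -2)) = ((7 - 3*0**2)*((1 + 5)/(-3 + 5)))*(1 - 2)**2 = ((7 - 3*0)*(6/2))*(-1)**2 = ((7 + 0)*((1/2)*6))*1 = (7*3)*1 = 21*1 = 21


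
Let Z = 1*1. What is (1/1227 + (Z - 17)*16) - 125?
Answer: -467486/1227 ≈ -381.00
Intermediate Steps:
Z = 1
(1/1227 + (Z - 17)*16) - 125 = (1/1227 + (1 - 17)*16) - 125 = (1/1227 - 16*16) - 125 = (1/1227 - 256) - 125 = -314111/1227 - 125 = -467486/1227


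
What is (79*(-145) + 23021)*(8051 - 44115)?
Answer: -417116224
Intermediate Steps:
(79*(-145) + 23021)*(8051 - 44115) = (-11455 + 23021)*(-36064) = 11566*(-36064) = -417116224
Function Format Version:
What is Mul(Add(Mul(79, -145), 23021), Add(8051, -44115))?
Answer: -417116224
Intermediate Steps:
Mul(Add(Mul(79, -145), 23021), Add(8051, -44115)) = Mul(Add(-11455, 23021), -36064) = Mul(11566, -36064) = -417116224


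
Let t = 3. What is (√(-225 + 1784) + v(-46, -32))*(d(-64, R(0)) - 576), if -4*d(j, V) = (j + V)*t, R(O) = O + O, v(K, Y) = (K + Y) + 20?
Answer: 30624 - 528*√1559 ≈ 9776.4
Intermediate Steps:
v(K, Y) = 20 + K + Y
R(O) = 2*O
d(j, V) = -3*V/4 - 3*j/4 (d(j, V) = -(j + V)*3/4 = -(V + j)*3/4 = -(3*V + 3*j)/4 = -3*V/4 - 3*j/4)
(√(-225 + 1784) + v(-46, -32))*(d(-64, R(0)) - 576) = (√(-225 + 1784) + (20 - 46 - 32))*((-3*0/2 - ¾*(-64)) - 576) = (√1559 - 58)*((-¾*0 + 48) - 576) = (-58 + √1559)*((0 + 48) - 576) = (-58 + √1559)*(48 - 576) = (-58 + √1559)*(-528) = 30624 - 528*√1559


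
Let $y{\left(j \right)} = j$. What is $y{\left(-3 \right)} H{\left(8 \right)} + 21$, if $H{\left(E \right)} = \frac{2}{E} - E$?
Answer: $\frac{177}{4} \approx 44.25$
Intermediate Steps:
$H{\left(E \right)} = - E + \frac{2}{E}$
$y{\left(-3 \right)} H{\left(8 \right)} + 21 = - 3 \left(\left(-1\right) 8 + \frac{2}{8}\right) + 21 = - 3 \left(-8 + 2 \cdot \frac{1}{8}\right) + 21 = - 3 \left(-8 + \frac{1}{4}\right) + 21 = \left(-3\right) \left(- \frac{31}{4}\right) + 21 = \frac{93}{4} + 21 = \frac{177}{4}$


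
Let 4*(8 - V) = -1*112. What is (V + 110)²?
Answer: 21316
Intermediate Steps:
V = 36 (V = 8 - (-1)*112/4 = 8 - ¼*(-112) = 8 + 28 = 36)
(V + 110)² = (36 + 110)² = 146² = 21316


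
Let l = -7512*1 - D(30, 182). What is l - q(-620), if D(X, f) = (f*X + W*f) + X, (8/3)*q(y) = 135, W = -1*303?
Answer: 336747/8 ≈ 42093.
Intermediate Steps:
W = -303
q(y) = 405/8 (q(y) = (3/8)*135 = 405/8)
D(X, f) = X - 303*f + X*f (D(X, f) = (f*X - 303*f) + X = (X*f - 303*f) + X = (-303*f + X*f) + X = X - 303*f + X*f)
l = 42144 (l = -7512*1 - (30 - 303*182 + 30*182) = -7512 - (30 - 55146 + 5460) = -7512 - 1*(-49656) = -7512 + 49656 = 42144)
l - q(-620) = 42144 - 1*405/8 = 42144 - 405/8 = 336747/8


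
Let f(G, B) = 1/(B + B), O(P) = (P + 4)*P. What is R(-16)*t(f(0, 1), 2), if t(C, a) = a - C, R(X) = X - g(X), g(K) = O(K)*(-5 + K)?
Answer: 6024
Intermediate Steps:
O(P) = P*(4 + P) (O(P) = (4 + P)*P = P*(4 + P))
f(G, B) = 1/(2*B)
g(K) = K*(-5 + K)*(4 + K) (g(K) = (K*(4 + K))*(-5 + K) = K*(-5 + K)*(4 + K))
R(X) = X - X*(-5 + X)*(4 + X)
R(-16)*t(f(0, 1), 2) = (-16*(21 - 16 - 1*(-16)²))*(2 - 1/(2*1)) = (-16*(21 - 16 - 1*256))*(2 - 1/2) = (-16*(21 - 16 - 256))*(2 - 1*½) = (-16*(-251))*(2 - ½) = 4016*(3/2) = 6024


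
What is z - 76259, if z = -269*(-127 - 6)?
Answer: -40482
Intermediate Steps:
z = 35777 (z = -269*(-133) = 35777)
z - 76259 = 35777 - 76259 = -40482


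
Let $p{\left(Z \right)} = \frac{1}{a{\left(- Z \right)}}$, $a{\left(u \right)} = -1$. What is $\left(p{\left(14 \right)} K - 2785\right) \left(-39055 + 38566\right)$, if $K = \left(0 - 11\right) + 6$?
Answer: $1359420$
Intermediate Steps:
$K = -5$ ($K = -11 + 6 = -5$)
$p{\left(Z \right)} = -1$ ($p{\left(Z \right)} = \frac{1}{-1} = -1$)
$\left(p{\left(14 \right)} K - 2785\right) \left(-39055 + 38566\right) = \left(\left(-1\right) \left(-5\right) - 2785\right) \left(-39055 + 38566\right) = \left(5 - 2785\right) \left(-489\right) = \left(-2780\right) \left(-489\right) = 1359420$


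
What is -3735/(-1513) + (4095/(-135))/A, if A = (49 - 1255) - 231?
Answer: 16239268/6522543 ≈ 2.4897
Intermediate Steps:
A = -1437 (A = -1206 - 231 = -1437)
-3735/(-1513) + (4095/(-135))/A = -3735/(-1513) + (4095/(-135))/(-1437) = -3735*(-1/1513) + (4095*(-1/135))*(-1/1437) = 3735/1513 - 91/3*(-1/1437) = 3735/1513 + 91/4311 = 16239268/6522543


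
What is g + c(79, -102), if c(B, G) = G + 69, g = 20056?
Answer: 20023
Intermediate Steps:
c(B, G) = 69 + G
g + c(79, -102) = 20056 + (69 - 102) = 20056 - 33 = 20023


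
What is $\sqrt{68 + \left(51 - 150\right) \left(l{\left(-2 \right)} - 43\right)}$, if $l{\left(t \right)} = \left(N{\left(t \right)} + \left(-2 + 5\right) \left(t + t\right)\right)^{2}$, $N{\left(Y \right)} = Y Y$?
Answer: $i \sqrt{2011} \approx 44.844 i$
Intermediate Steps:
$N{\left(Y \right)} = Y^{2}$
$l{\left(t \right)} = \left(t^{2} + 6 t\right)^{2}$ ($l{\left(t \right)} = \left(t^{2} + \left(-2 + 5\right) \left(t + t\right)\right)^{2} = \left(t^{2} + 3 \cdot 2 t\right)^{2} = \left(t^{2} + 6 t\right)^{2}$)
$\sqrt{68 + \left(51 - 150\right) \left(l{\left(-2 \right)} - 43\right)} = \sqrt{68 + \left(51 - 150\right) \left(\left(-2\right)^{2} \left(6 - 2\right)^{2} - 43\right)} = \sqrt{68 - 99 \left(4 \cdot 4^{2} - 43\right)} = \sqrt{68 - 99 \left(4 \cdot 16 - 43\right)} = \sqrt{68 - 99 \left(64 - 43\right)} = \sqrt{68 - 2079} = \sqrt{-2011} = i \sqrt{2011}$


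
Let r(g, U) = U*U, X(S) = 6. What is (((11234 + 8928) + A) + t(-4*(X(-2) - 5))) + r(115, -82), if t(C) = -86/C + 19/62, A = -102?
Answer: 830980/31 ≈ 26806.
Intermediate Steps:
r(g, U) = U**2
t(C) = 19/62 - 86/C (t(C) = -86/C + 19*(1/62) = -86/C + 19/62 = 19/62 - 86/C)
(((11234 + 8928) + A) + t(-4*(X(-2) - 5))) + r(115, -82) = (((11234 + 8928) - 102) + (19/62 - 86*(-1/(4*(6 - 5))))) + (-82)**2 = ((20162 - 102) + (19/62 - 86/((-4*1)))) + 6724 = (20060 + (19/62 - 86/(-4))) + 6724 = (20060 + (19/62 - 86*(-1/4))) + 6724 = (20060 + (19/62 + 43/2)) + 6724 = (20060 + 676/31) + 6724 = 622536/31 + 6724 = 830980/31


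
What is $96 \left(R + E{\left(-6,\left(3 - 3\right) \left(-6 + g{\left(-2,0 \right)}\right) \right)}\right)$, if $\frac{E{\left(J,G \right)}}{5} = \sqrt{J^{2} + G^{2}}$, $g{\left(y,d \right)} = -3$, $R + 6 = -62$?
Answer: $-3648$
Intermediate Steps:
$R = -68$ ($R = -6 - 62 = -68$)
$E{\left(J,G \right)} = 5 \sqrt{G^{2} + J^{2}}$ ($E{\left(J,G \right)} = 5 \sqrt{J^{2} + G^{2}} = 5 \sqrt{G^{2} + J^{2}}$)
$96 \left(R + E{\left(-6,\left(3 - 3\right) \left(-6 + g{\left(-2,0 \right)}\right) \right)}\right) = 96 \left(-68 + 5 \sqrt{\left(\left(3 - 3\right) \left(-6 - 3\right)\right)^{2} + \left(-6\right)^{2}}\right) = 96 \left(-68 + 5 \sqrt{\left(0 \left(-9\right)\right)^{2} + 36}\right) = 96 \left(-68 + 5 \sqrt{0^{2} + 36}\right) = 96 \left(-68 + 5 \sqrt{0 + 36}\right) = 96 \left(-68 + 5 \sqrt{36}\right) = 96 \left(-68 + 5 \cdot 6\right) = 96 \left(-68 + 30\right) = 96 \left(-38\right) = -3648$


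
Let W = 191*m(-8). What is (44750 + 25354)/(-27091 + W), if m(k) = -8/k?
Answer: -17526/6725 ≈ -2.6061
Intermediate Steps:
W = 191 (W = 191*(-8/(-8)) = 191*(-8*(-1/8)) = 191*1 = 191)
(44750 + 25354)/(-27091 + W) = (44750 + 25354)/(-27091 + 191) = 70104/(-26900) = 70104*(-1/26900) = -17526/6725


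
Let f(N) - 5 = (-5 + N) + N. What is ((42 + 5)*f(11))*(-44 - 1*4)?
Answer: -49632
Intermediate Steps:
f(N) = 2*N (f(N) = 5 + ((-5 + N) + N) = 5 + (-5 + 2*N) = 2*N)
((42 + 5)*f(11))*(-44 - 1*4) = ((42 + 5)*(2*11))*(-44 - 1*4) = (47*22)*(-44 - 4) = 1034*(-48) = -49632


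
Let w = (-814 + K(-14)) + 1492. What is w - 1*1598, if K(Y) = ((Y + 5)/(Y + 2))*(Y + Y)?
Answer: -941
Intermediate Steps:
K(Y) = 2*Y*(5 + Y)/(2 + Y) (K(Y) = ((5 + Y)/(2 + Y))*(2*Y) = 2*Y*(5 + Y)/(2 + Y))
w = 657 (w = (-814 + 2*(-14)*(5 - 14)/(2 - 14)) + 1492 = (-814 + 2*(-14)*(-9)/(-12)) + 1492 = (-814 + 2*(-14)*(-1/12)*(-9)) + 1492 = (-814 - 21) + 1492 = -835 + 1492 = 657)
w - 1*1598 = 657 - 1*1598 = 657 - 1598 = -941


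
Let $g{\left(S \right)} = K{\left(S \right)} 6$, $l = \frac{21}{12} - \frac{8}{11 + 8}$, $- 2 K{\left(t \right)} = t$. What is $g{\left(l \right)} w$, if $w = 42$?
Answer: $- \frac{6363}{38} \approx -167.45$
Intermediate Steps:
$K{\left(t \right)} = - \frac{t}{2}$
$l = \frac{101}{76}$ ($l = 21 \cdot \frac{1}{12} - \frac{8}{19} = \frac{7}{4} - \frac{8}{19} = \frac{101}{76} \approx 1.3289$)
$g{\left(S \right)} = - 3 S$ ($g{\left(S \right)} = - \frac{S}{2} \cdot 6 = - 3 S$)
$g{\left(l \right)} w = \left(-3\right) \frac{101}{76} \cdot 42 = \left(- \frac{303}{76}\right) 42 = - \frac{6363}{38}$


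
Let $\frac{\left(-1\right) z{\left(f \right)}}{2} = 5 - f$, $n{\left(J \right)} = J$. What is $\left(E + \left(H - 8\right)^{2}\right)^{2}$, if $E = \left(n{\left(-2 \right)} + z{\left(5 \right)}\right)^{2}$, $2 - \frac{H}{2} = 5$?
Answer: $40000$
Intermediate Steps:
$H = -6$ ($H = 4 - 10 = -6$)
$z{\left(f \right)} = -10 + 2 f$ ($z{\left(f \right)} = - 2 \left(5 - f\right) = -10 + 2 f$)
$E = 4$ ($E = \left(-2 + \left(-10 + 2 \cdot 5\right)\right)^{2} = \left(-2 + \left(-10 + 10\right)\right)^{2} = \left(-2 + 0\right)^{2} = \left(-2\right)^{2} = 4$)
$\left(E + \left(H - 8\right)^{2}\right)^{2} = \left(4 + \left(-6 - 8\right)^{2}\right)^{2} = \left(4 + \left(-14\right)^{2}\right)^{2} = \left(4 + 196\right)^{2} = 200^{2} = 40000$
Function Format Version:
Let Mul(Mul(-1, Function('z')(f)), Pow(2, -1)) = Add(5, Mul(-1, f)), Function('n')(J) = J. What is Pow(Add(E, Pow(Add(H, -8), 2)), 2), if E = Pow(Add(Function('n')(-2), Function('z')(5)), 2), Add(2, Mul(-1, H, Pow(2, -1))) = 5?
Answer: 40000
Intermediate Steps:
H = -6 (H = Add(4, Mul(-2, 5)) = Add(4, -10) = -6)
Function('z')(f) = Add(-10, Mul(2, f)) (Function('z')(f) = Mul(-2, Add(5, Mul(-1, f))) = Add(-10, Mul(2, f)))
E = 4 (E = Pow(Add(-2, Add(-10, Mul(2, 5))), 2) = Pow(Add(-2, Add(-10, 10)), 2) = Pow(Add(-2, 0), 2) = Pow(-2, 2) = 4)
Pow(Add(E, Pow(Add(H, -8), 2)), 2) = Pow(Add(4, Pow(Add(-6, -8), 2)), 2) = Pow(Add(4, Pow(-14, 2)), 2) = Pow(Add(4, 196), 2) = Pow(200, 2) = 40000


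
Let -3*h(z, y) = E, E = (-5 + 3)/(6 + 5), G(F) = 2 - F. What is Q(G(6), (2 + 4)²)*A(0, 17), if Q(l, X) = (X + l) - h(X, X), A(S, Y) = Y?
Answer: 17918/33 ≈ 542.97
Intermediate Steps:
E = -2/11 ≈ -0.18182
h(z, y) = 2/33 (h(z, y) = -⅓*(-2/11) = 2/33)
Q(l, X) = -2/33 + X + l (Q(l, X) = (X + l) - 1*2/33 = (X + l) - 2/33 = -2/33 + X + l)
Q(G(6), (2 + 4)²)*A(0, 17) = (-2/33 + (2 + 4)² + (2 - 1*6))*17 = (-2/33 + 6² + (2 - 6))*17 = (-2/33 + 36 - 4)*17 = (1054/33)*17 = 17918/33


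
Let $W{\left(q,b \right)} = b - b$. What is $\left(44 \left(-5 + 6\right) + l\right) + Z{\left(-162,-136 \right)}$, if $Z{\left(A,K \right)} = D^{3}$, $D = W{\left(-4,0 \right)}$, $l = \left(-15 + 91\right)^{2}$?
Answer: $5820$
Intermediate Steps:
$l = 5776$ ($l = 76^{2} = 5776$)
$W{\left(q,b \right)} = 0$
$D = 0$
$Z{\left(A,K \right)} = 0$ ($Z{\left(A,K \right)} = 0^{3} = 0$)
$\left(44 \left(-5 + 6\right) + l\right) + Z{\left(-162,-136 \right)} = \left(44 \left(-5 + 6\right) + 5776\right) + 0 = \left(44 \cdot 1 + 5776\right) + 0 = \left(44 + 5776\right) + 0 = 5820 + 0 = 5820$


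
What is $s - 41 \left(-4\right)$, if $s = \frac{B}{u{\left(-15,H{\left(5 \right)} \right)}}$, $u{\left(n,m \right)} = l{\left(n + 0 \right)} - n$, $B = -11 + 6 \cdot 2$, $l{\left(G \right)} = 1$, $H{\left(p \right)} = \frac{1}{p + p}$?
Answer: $\frac{2625}{16} \approx 164.06$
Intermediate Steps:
$H{\left(p \right)} = \frac{1}{2 p}$
$B = 1$ ($B = -11 + 12 = 1$)
$u{\left(n,m \right)} = 1 - n$
$s = \frac{1}{16}$ ($s = 1 \frac{1}{1 - -15} = 1 \frac{1}{1 + 15} = 1 \cdot \frac{1}{16} = \frac{1}{16} \approx 0.0625$)
$s - 41 \left(-4\right) = \frac{1}{16} - 41 \left(-4\right) = \frac{1}{16} - -164 = \frac{1}{16} + 164 = \frac{2625}{16}$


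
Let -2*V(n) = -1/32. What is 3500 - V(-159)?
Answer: 223999/64 ≈ 3500.0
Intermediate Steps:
V(n) = 1/64 (V(n) = -(-1)/(2*32) = -½*(-1/32) = 1/64)
3500 - V(-159) = 3500 - 1*1/64 = 3500 - 1/64 = 223999/64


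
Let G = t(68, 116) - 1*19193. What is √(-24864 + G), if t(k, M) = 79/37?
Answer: I*√60311110/37 ≈ 209.89*I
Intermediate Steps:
t(k, M) = 79/37 (t(k, M) = 79*(1/37) = 79/37)
G = -710062/37 (G = 79/37 - 1*19193 = 79/37 - 19193 = -710062/37 ≈ -19191.)
√(-24864 + G) = √(-24864 - 710062/37) = √(-1630030/37) = I*√60311110/37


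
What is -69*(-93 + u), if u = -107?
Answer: 13800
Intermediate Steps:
-69*(-93 + u) = -69*(-93 - 107) = -69*(-200) = 13800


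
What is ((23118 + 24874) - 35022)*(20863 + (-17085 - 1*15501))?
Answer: -152047310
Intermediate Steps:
((23118 + 24874) - 35022)*(20863 + (-17085 - 1*15501)) = (47992 - 35022)*(20863 + (-17085 - 15501)) = 12970*(20863 - 32586) = 12970*(-11723) = -152047310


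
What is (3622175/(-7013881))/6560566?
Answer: -3622175/46015029216646 ≈ -7.8717e-8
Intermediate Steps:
(3622175/(-7013881))/6560566 = (3622175*(-1/7013881))*(1/6560566) = -3622175/7013881*1/6560566 = -3622175/46015029216646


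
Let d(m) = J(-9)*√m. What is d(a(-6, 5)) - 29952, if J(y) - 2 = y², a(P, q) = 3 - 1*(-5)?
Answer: -29952 + 166*√2 ≈ -29717.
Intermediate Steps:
a(P, q) = 8 (a(P, q) = 3 + 5 = 8)
J(y) = 2 + y²
d(m) = 83*√m (d(m) = (2 + (-9)²)*√m = (2 + 81)*√m = 83*√m)
d(a(-6, 5)) - 29952 = 83*√8 - 29952 = 83*(2*√2) - 29952 = 166*√2 - 29952 = -29952 + 166*√2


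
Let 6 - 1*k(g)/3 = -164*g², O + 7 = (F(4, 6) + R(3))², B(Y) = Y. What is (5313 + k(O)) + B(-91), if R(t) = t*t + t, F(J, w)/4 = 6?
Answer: 817473572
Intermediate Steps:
F(J, w) = 24 (F(J, w) = 4*6 = 24)
R(t) = t + t² (R(t) = t² + t = t + t²)
O = 1289 (O = -7 + (24 + 3*(1 + 3))² = -7 + (24 + 3*4)² = -7 + (24 + 12)² = -7 + 36² = -7 + 1296 = 1289)
k(g) = 18 + 492*g² (k(g) = 18 - (-492)*g² = 18 + 492*g²)
(5313 + k(O)) + B(-91) = (5313 + (18 + 492*1289²)) - 91 = (5313 + (18 + 492*1661521)) - 91 = (5313 + (18 + 817468332)) - 91 = (5313 + 817468350) - 91 = 817473663 - 91 = 817473572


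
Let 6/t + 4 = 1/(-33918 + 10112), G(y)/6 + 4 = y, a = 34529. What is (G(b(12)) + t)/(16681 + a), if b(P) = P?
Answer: 245998/270915125 ≈ 0.00090803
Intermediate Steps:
G(y) = -24 + 6*y
t = -142836/95225 (t = 6/(-4 + 1/(-33918 + 10112)) = 6/(-4 + 1/(-23806)) = 6/(-4 - 1/23806) = 6/(-95225/23806) = 6*(-23806/95225) = -142836/95225 ≈ -1.5000)
(G(b(12)) + t)/(16681 + a) = ((-24 + 6*12) - 142836/95225)/(16681 + 34529) = ((-24 + 72) - 142836/95225)/51210 = (48 - 142836/95225)*(1/51210) = (4427964/95225)*(1/51210) = 245998/270915125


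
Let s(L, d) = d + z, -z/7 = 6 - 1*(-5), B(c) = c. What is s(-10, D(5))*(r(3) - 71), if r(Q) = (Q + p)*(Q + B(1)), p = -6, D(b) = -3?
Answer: 6640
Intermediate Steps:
z = -77 (z = -7*(6 - 1*(-5)) = -7*(6 + 5) = -7*11 = -77)
r(Q) = (1 + Q)*(-6 + Q) (r(Q) = (Q - 6)*(Q + 1) = (-6 + Q)*(1 + Q) = (1 + Q)*(-6 + Q))
s(L, d) = -77 + d (s(L, d) = d - 77 = -77 + d)
s(-10, D(5))*(r(3) - 71) = (-77 - 3)*((-6 + 3² - 5*3) - 71) = -80*((-6 + 9 - 15) - 71) = -80*(-12 - 71) = -80*(-83) = 6640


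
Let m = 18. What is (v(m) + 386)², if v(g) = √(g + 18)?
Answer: 153664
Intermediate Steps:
v(g) = √(18 + g)
(v(m) + 386)² = (√(18 + 18) + 386)² = (√36 + 386)² = (6 + 386)² = 392² = 153664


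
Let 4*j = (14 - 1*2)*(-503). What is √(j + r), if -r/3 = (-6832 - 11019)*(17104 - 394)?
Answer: √894869121 ≈ 29914.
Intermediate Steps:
j = -1509 (j = ((14 - 1*2)*(-503))/4 = ((14 - 2)*(-503))/4 = (12*(-503))/4 = (¼)*(-6036) = -1509)
r = 894870630 (r = -3*(-6832 - 11019)*(17104 - 394) = -(-53553)*16710 = -3*(-298290210) = 894870630)
√(j + r) = √(-1509 + 894870630) = √894869121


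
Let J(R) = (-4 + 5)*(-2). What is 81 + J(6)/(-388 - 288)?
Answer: 27379/338 ≈ 81.003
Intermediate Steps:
J(R) = -2 (J(R) = 1*(-2) = -2)
81 + J(6)/(-388 - 288) = 81 - 2/(-388 - 288) = 81 - 2/(-676) = 81 - 2*(-1/676) = 81 + 1/338 = 27379/338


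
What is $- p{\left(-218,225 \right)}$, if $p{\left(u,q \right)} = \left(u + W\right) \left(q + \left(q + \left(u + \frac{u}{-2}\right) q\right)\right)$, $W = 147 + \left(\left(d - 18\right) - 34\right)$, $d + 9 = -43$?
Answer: $-4213125$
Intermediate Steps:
$d = -52$ ($d = -9 - 43 = -52$)
$W = 43$ ($W = 147 - 104 = 43$)
$p{\left(u,q \right)} = \left(43 + u\right) \left(2 q + \frac{q u}{2}\right)$ ($p{\left(u,q \right)} = \left(u + 43\right) \left(q + \left(q + \left(u + \frac{u}{-2}\right) q\right)\right) = \left(43 + u\right) \left(q + \left(q + \left(u + u \left(- \frac{1}{2}\right)\right) q\right)\right) = \left(43 + u\right) \left(q + \left(q + \left(u - \frac{u}{2}\right) q\right)\right) = \left(43 + u\right) \left(q + \left(q + \frac{u}{2} q\right)\right) = \left(43 + u\right) \left(q + \left(q + \frac{q u}{2}\right)\right) = \left(43 + u\right) \left(2 q + \frac{q u}{2}\right)$)
$- p{\left(-218,225 \right)} = - \frac{225 \left(172 + \left(-218\right)^{2} + 47 \left(-218\right)\right)}{2} = - \frac{225 \left(172 + 47524 - 10246\right)}{2} = - \frac{225 \cdot 37450}{2} = \left(-1\right) 4213125 = -4213125$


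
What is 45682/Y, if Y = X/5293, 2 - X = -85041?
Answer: 34542118/12149 ≈ 2843.2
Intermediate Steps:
X = 85043 (X = 2 - 1*(-85041) = 2 + 85041 = 85043)
Y = 85043/5293 ≈ 16.067
45682/Y = 45682/(85043/5293) = 45682*(5293/85043) = 34542118/12149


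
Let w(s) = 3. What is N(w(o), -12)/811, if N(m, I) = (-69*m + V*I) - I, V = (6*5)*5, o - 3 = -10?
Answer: -1995/811 ≈ -2.4599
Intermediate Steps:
o = -7 (o = 3 - 10 = -7)
V = 150 (V = 30*5 = 150)
N(m, I) = -69*m + 149*I (N(m, I) = (-69*m + 150*I) - I = -69*m + 149*I)
N(w(o), -12)/811 = (-69*3 + 149*(-12))/811 = (-207 - 1788)*(1/811) = -1995*1/811 = -1995/811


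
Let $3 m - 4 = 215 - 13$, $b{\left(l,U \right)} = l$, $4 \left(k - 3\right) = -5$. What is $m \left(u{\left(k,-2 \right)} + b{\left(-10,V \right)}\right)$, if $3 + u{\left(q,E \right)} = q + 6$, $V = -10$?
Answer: $- \frac{721}{2} \approx -360.5$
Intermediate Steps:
$k = \frac{7}{4}$ ($k = 3 + \frac{1}{4} \left(-5\right) = 3 - \frac{5}{4} = \frac{7}{4} \approx 1.75$)
$u{\left(q,E \right)} = 3 + q$ ($u{\left(q,E \right)} = -3 + \left(q + 6\right) = -3 + \left(6 + q\right) = 3 + q$)
$m = \frac{206}{3}$ ($m = \frac{4}{3} + \frac{215 - 13}{3} = \frac{4}{3} + \frac{1}{3} \cdot 202 = \frac{4}{3} + \frac{202}{3} = \frac{206}{3} \approx 68.667$)
$m \left(u{\left(k,-2 \right)} + b{\left(-10,V \right)}\right) = \frac{206 \left(\left(3 + \frac{7}{4}\right) - 10\right)}{3} = \frac{206 \left(\frac{19}{4} - 10\right)}{3} = \frac{206}{3} \left(- \frac{21}{4}\right) = - \frac{721}{2}$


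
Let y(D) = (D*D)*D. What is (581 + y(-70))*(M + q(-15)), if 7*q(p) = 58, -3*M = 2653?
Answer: 899926049/3 ≈ 2.9998e+8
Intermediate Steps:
M = -2653/3 (M = -1/3*2653 = -2653/3 ≈ -884.33)
y(D) = D**3 (y(D) = D**2*D = D**3)
q(p) = 58/7 (q(p) = (1/7)*58 = 58/7)
(581 + y(-70))*(M + q(-15)) = (581 + (-70)**3)*(-2653/3 + 58/7) = (581 - 343000)*(-18397/21) = -342419*(-18397/21) = 899926049/3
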